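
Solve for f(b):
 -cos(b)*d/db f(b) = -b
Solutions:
 f(b) = C1 + Integral(b/cos(b), b)


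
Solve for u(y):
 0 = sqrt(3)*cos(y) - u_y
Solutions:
 u(y) = C1 + sqrt(3)*sin(y)


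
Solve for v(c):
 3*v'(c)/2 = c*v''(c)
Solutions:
 v(c) = C1 + C2*c^(5/2)


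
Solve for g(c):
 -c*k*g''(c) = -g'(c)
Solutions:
 g(c) = C1 + c^(((re(k) + 1)*re(k) + im(k)^2)/(re(k)^2 + im(k)^2))*(C2*sin(log(c)*Abs(im(k))/(re(k)^2 + im(k)^2)) + C3*cos(log(c)*im(k)/(re(k)^2 + im(k)^2)))


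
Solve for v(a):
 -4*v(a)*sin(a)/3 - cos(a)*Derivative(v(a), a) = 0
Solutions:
 v(a) = C1*cos(a)^(4/3)


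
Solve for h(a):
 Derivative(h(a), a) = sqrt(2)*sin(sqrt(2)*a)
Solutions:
 h(a) = C1 - cos(sqrt(2)*a)


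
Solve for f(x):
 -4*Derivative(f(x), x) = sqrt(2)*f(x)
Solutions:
 f(x) = C1*exp(-sqrt(2)*x/4)


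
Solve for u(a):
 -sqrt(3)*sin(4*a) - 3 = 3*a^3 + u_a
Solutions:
 u(a) = C1 - 3*a^4/4 - 3*a + sqrt(3)*cos(4*a)/4


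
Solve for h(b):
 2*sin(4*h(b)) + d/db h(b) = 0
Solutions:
 h(b) = -acos((-C1 - exp(16*b))/(C1 - exp(16*b)))/4 + pi/2
 h(b) = acos((-C1 - exp(16*b))/(C1 - exp(16*b)))/4


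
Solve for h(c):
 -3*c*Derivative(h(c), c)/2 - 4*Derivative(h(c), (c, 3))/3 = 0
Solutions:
 h(c) = C1 + Integral(C2*airyai(-3^(2/3)*c/2) + C3*airybi(-3^(2/3)*c/2), c)


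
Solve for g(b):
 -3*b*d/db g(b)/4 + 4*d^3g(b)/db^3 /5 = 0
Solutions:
 g(b) = C1 + Integral(C2*airyai(15^(1/3)*2^(2/3)*b/4) + C3*airybi(15^(1/3)*2^(2/3)*b/4), b)


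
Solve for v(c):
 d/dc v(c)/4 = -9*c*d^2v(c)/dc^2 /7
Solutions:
 v(c) = C1 + C2*c^(29/36)


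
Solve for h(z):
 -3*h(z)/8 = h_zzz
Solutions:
 h(z) = C3*exp(-3^(1/3)*z/2) + (C1*sin(3^(5/6)*z/4) + C2*cos(3^(5/6)*z/4))*exp(3^(1/3)*z/4)


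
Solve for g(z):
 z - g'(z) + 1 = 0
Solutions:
 g(z) = C1 + z^2/2 + z


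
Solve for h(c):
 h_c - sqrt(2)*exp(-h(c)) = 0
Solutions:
 h(c) = log(C1 + sqrt(2)*c)


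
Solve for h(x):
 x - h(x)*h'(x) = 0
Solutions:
 h(x) = -sqrt(C1 + x^2)
 h(x) = sqrt(C1 + x^2)


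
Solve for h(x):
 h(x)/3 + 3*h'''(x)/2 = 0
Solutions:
 h(x) = C3*exp(-6^(1/3)*x/3) + (C1*sin(2^(1/3)*3^(5/6)*x/6) + C2*cos(2^(1/3)*3^(5/6)*x/6))*exp(6^(1/3)*x/6)


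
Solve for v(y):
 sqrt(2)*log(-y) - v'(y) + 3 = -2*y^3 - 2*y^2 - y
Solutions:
 v(y) = C1 + y^4/2 + 2*y^3/3 + y^2/2 + sqrt(2)*y*log(-y) + y*(3 - sqrt(2))


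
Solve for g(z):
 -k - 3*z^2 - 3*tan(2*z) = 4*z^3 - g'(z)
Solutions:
 g(z) = C1 + k*z + z^4 + z^3 - 3*log(cos(2*z))/2


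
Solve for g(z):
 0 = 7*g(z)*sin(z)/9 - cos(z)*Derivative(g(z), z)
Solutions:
 g(z) = C1/cos(z)^(7/9)


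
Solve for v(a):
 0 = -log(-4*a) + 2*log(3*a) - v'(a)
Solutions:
 v(a) = C1 + a*log(a) + a*(-2*log(2) - 1 + 2*log(3) - I*pi)


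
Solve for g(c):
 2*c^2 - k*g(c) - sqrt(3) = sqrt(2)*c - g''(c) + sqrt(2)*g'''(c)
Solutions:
 g(c) = C1*exp(c*(sqrt(2)*(27*k + sqrt((27*k - 1)^2 - 1) - 1)^(1/3) - sqrt(6)*I*(27*k + sqrt((27*k - 1)^2 - 1) - 1)^(1/3) + 2*sqrt(2) - 8/((-sqrt(2) + sqrt(6)*I)*(27*k + sqrt((27*k - 1)^2 - 1) - 1)^(1/3)))/12) + C2*exp(c*(sqrt(2)*(27*k + sqrt((27*k - 1)^2 - 1) - 1)^(1/3) + sqrt(6)*I*(27*k + sqrt((27*k - 1)^2 - 1) - 1)^(1/3) + 2*sqrt(2) + 8/((sqrt(2) + sqrt(6)*I)*(27*k + sqrt((27*k - 1)^2 - 1) - 1)^(1/3)))/12) + C3*exp(sqrt(2)*c*(-(27*k + sqrt((27*k - 1)^2 - 1) - 1)^(1/3) + 1 - 1/(27*k + sqrt((27*k - 1)^2 - 1) - 1)^(1/3))/6) + 2*c^2/k - sqrt(2)*c/k - sqrt(3)/k + 4/k^2


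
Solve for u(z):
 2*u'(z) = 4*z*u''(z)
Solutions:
 u(z) = C1 + C2*z^(3/2)


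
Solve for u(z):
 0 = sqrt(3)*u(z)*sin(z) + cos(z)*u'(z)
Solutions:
 u(z) = C1*cos(z)^(sqrt(3))


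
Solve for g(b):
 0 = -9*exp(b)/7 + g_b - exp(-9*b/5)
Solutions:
 g(b) = C1 + 9*exp(b)/7 - 5*exp(-9*b/5)/9


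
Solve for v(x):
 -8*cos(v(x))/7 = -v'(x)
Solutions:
 -8*x/7 - log(sin(v(x)) - 1)/2 + log(sin(v(x)) + 1)/2 = C1


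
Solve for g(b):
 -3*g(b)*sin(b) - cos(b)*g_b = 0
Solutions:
 g(b) = C1*cos(b)^3


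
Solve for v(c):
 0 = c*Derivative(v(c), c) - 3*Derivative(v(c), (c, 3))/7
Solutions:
 v(c) = C1 + Integral(C2*airyai(3^(2/3)*7^(1/3)*c/3) + C3*airybi(3^(2/3)*7^(1/3)*c/3), c)


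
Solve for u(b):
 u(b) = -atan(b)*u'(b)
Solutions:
 u(b) = C1*exp(-Integral(1/atan(b), b))


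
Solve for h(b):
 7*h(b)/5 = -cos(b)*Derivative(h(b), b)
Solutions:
 h(b) = C1*(sin(b) - 1)^(7/10)/(sin(b) + 1)^(7/10)


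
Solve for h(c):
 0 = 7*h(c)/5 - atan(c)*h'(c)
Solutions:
 h(c) = C1*exp(7*Integral(1/atan(c), c)/5)


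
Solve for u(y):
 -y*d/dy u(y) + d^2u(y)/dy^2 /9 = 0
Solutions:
 u(y) = C1 + C2*erfi(3*sqrt(2)*y/2)


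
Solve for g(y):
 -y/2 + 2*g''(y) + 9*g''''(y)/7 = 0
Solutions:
 g(y) = C1 + C2*y + C3*sin(sqrt(14)*y/3) + C4*cos(sqrt(14)*y/3) + y^3/24


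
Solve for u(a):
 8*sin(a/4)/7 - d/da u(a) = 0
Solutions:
 u(a) = C1 - 32*cos(a/4)/7


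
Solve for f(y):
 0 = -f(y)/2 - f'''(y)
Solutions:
 f(y) = C3*exp(-2^(2/3)*y/2) + (C1*sin(2^(2/3)*sqrt(3)*y/4) + C2*cos(2^(2/3)*sqrt(3)*y/4))*exp(2^(2/3)*y/4)


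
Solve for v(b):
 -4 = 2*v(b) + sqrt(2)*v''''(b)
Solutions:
 v(b) = (C1*sin(2^(5/8)*b/2) + C2*cos(2^(5/8)*b/2))*exp(-2^(5/8)*b/2) + (C3*sin(2^(5/8)*b/2) + C4*cos(2^(5/8)*b/2))*exp(2^(5/8)*b/2) - 2


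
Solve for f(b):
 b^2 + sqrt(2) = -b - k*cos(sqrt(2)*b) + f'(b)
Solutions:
 f(b) = C1 + b^3/3 + b^2/2 + sqrt(2)*b + sqrt(2)*k*sin(sqrt(2)*b)/2


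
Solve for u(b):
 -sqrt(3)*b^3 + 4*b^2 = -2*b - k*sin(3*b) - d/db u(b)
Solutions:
 u(b) = C1 + sqrt(3)*b^4/4 - 4*b^3/3 - b^2 + k*cos(3*b)/3


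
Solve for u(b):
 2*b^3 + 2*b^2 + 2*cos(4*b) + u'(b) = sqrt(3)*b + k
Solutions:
 u(b) = C1 - b^4/2 - 2*b^3/3 + sqrt(3)*b^2/2 + b*k - sin(4*b)/2


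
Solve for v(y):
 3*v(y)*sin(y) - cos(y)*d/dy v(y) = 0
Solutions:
 v(y) = C1/cos(y)^3


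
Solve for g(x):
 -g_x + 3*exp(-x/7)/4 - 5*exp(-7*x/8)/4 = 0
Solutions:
 g(x) = C1 - 21*exp(-x/7)/4 + 10*exp(-7*x/8)/7


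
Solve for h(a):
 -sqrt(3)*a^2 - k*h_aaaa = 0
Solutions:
 h(a) = C1 + C2*a + C3*a^2 + C4*a^3 - sqrt(3)*a^6/(360*k)


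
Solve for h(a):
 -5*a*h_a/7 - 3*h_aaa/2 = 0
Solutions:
 h(a) = C1 + Integral(C2*airyai(-10^(1/3)*21^(2/3)*a/21) + C3*airybi(-10^(1/3)*21^(2/3)*a/21), a)


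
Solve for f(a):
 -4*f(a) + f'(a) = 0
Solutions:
 f(a) = C1*exp(4*a)


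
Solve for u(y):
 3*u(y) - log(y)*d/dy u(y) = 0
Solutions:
 u(y) = C1*exp(3*li(y))


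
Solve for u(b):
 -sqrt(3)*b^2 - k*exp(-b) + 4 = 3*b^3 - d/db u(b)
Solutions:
 u(b) = C1 + 3*b^4/4 + sqrt(3)*b^3/3 - 4*b - k*exp(-b)


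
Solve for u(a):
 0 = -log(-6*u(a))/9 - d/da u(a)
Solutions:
 9*Integral(1/(log(-_y) + log(6)), (_y, u(a))) = C1 - a


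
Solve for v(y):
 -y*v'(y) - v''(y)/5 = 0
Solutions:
 v(y) = C1 + C2*erf(sqrt(10)*y/2)


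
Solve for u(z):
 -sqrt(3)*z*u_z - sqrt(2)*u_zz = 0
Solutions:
 u(z) = C1 + C2*erf(6^(1/4)*z/2)


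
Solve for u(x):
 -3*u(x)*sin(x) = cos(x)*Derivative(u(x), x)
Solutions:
 u(x) = C1*cos(x)^3


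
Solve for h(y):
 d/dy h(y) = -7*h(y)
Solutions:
 h(y) = C1*exp(-7*y)


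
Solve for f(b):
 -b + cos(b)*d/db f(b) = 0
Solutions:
 f(b) = C1 + Integral(b/cos(b), b)


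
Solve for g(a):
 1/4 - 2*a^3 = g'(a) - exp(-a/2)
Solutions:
 g(a) = C1 - a^4/2 + a/4 - 2*exp(-a/2)


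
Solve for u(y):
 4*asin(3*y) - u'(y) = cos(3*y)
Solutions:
 u(y) = C1 + 4*y*asin(3*y) + 4*sqrt(1 - 9*y^2)/3 - sin(3*y)/3


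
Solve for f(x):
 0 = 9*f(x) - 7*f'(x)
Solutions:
 f(x) = C1*exp(9*x/7)


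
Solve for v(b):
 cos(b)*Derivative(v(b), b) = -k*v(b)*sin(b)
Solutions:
 v(b) = C1*exp(k*log(cos(b)))


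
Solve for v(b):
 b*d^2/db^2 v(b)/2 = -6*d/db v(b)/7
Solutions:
 v(b) = C1 + C2/b^(5/7)


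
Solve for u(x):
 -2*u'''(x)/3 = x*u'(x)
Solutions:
 u(x) = C1 + Integral(C2*airyai(-2^(2/3)*3^(1/3)*x/2) + C3*airybi(-2^(2/3)*3^(1/3)*x/2), x)


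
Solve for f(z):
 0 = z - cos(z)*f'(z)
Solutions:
 f(z) = C1 + Integral(z/cos(z), z)


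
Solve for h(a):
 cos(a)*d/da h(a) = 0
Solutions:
 h(a) = C1


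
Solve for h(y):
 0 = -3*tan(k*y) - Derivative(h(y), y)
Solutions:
 h(y) = C1 - 3*Piecewise((-log(cos(k*y))/k, Ne(k, 0)), (0, True))


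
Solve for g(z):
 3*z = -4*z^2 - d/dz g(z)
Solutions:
 g(z) = C1 - 4*z^3/3 - 3*z^2/2


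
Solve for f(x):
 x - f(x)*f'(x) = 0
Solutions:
 f(x) = -sqrt(C1 + x^2)
 f(x) = sqrt(C1 + x^2)


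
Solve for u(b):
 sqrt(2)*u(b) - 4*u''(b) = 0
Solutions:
 u(b) = C1*exp(-2^(1/4)*b/2) + C2*exp(2^(1/4)*b/2)


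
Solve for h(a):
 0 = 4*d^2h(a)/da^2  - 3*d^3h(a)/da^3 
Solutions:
 h(a) = C1 + C2*a + C3*exp(4*a/3)


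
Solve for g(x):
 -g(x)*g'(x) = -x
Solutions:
 g(x) = -sqrt(C1 + x^2)
 g(x) = sqrt(C1 + x^2)


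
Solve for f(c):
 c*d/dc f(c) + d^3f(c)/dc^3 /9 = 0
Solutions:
 f(c) = C1 + Integral(C2*airyai(-3^(2/3)*c) + C3*airybi(-3^(2/3)*c), c)


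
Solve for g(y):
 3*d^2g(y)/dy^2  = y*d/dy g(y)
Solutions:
 g(y) = C1 + C2*erfi(sqrt(6)*y/6)


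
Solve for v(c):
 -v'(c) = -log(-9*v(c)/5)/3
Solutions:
 -3*Integral(1/(log(-_y) - log(5) + 2*log(3)), (_y, v(c))) = C1 - c


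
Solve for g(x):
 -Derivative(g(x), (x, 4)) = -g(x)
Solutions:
 g(x) = C1*exp(-x) + C2*exp(x) + C3*sin(x) + C4*cos(x)


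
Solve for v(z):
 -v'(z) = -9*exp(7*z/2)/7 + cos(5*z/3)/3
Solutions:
 v(z) = C1 + 18*exp(7*z/2)/49 - sin(5*z/3)/5


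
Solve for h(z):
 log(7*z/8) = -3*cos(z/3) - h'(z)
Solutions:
 h(z) = C1 - z*log(z) - z*log(7) + z + 3*z*log(2) - 9*sin(z/3)


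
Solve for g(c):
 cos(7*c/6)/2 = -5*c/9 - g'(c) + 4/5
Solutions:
 g(c) = C1 - 5*c^2/18 + 4*c/5 - 3*sin(7*c/6)/7


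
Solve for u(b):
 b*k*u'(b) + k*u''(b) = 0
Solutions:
 u(b) = C1 + C2*erf(sqrt(2)*b/2)


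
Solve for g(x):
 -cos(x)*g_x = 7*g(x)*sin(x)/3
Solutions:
 g(x) = C1*cos(x)^(7/3)


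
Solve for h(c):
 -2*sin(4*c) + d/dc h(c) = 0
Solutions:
 h(c) = C1 - cos(4*c)/2


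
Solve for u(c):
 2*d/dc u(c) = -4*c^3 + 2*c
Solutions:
 u(c) = C1 - c^4/2 + c^2/2


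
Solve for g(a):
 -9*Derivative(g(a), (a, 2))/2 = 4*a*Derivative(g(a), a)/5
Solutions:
 g(a) = C1 + C2*erf(2*sqrt(5)*a/15)


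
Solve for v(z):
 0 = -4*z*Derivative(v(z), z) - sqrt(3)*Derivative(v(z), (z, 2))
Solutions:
 v(z) = C1 + C2*erf(sqrt(2)*3^(3/4)*z/3)


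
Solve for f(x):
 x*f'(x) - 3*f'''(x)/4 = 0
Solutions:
 f(x) = C1 + Integral(C2*airyai(6^(2/3)*x/3) + C3*airybi(6^(2/3)*x/3), x)


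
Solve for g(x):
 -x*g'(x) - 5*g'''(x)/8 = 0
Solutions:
 g(x) = C1 + Integral(C2*airyai(-2*5^(2/3)*x/5) + C3*airybi(-2*5^(2/3)*x/5), x)


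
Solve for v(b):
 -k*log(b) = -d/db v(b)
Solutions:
 v(b) = C1 + b*k*log(b) - b*k


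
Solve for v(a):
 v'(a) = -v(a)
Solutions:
 v(a) = C1*exp(-a)


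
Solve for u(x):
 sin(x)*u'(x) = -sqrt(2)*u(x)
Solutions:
 u(x) = C1*(cos(x) + 1)^(sqrt(2)/2)/(cos(x) - 1)^(sqrt(2)/2)


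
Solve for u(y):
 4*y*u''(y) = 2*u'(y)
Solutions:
 u(y) = C1 + C2*y^(3/2)


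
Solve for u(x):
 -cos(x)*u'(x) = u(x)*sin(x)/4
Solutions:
 u(x) = C1*cos(x)^(1/4)


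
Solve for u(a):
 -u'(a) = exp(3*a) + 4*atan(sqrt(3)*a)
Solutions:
 u(a) = C1 - 4*a*atan(sqrt(3)*a) - exp(3*a)/3 + 2*sqrt(3)*log(3*a^2 + 1)/3


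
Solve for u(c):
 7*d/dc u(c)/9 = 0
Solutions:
 u(c) = C1


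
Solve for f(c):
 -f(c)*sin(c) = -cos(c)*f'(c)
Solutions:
 f(c) = C1/cos(c)


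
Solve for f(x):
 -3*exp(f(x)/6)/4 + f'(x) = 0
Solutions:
 f(x) = 6*log(-1/(C1 + 3*x)) + 6*log(24)


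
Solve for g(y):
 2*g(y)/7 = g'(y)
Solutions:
 g(y) = C1*exp(2*y/7)


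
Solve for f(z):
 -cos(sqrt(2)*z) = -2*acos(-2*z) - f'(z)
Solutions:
 f(z) = C1 - 2*z*acos(-2*z) - sqrt(1 - 4*z^2) + sqrt(2)*sin(sqrt(2)*z)/2


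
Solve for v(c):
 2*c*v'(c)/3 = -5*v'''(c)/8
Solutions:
 v(c) = C1 + Integral(C2*airyai(-2*15^(2/3)*2^(1/3)*c/15) + C3*airybi(-2*15^(2/3)*2^(1/3)*c/15), c)


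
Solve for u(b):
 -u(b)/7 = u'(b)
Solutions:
 u(b) = C1*exp(-b/7)


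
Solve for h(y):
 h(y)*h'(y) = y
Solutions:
 h(y) = -sqrt(C1 + y^2)
 h(y) = sqrt(C1 + y^2)


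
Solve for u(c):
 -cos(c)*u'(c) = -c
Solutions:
 u(c) = C1 + Integral(c/cos(c), c)


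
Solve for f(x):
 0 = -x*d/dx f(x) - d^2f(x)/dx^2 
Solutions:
 f(x) = C1 + C2*erf(sqrt(2)*x/2)


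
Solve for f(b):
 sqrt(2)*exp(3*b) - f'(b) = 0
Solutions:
 f(b) = C1 + sqrt(2)*exp(3*b)/3


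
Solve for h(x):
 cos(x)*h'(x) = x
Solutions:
 h(x) = C1 + Integral(x/cos(x), x)


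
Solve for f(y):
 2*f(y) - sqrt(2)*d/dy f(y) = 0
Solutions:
 f(y) = C1*exp(sqrt(2)*y)


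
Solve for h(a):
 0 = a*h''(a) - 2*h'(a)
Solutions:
 h(a) = C1 + C2*a^3


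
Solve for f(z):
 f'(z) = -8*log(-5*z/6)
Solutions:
 f(z) = C1 - 8*z*log(-z) + 8*z*(-log(5) + 1 + log(6))


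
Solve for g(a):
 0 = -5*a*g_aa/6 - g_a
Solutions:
 g(a) = C1 + C2/a^(1/5)


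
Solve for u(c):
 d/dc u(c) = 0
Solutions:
 u(c) = C1


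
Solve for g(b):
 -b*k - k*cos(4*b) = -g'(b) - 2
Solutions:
 g(b) = C1 + b^2*k/2 - 2*b + k*sin(4*b)/4


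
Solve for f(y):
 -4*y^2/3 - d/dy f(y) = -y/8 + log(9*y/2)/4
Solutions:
 f(y) = C1 - 4*y^3/9 + y^2/16 - y*log(y)/4 - y*log(3)/2 + y*log(2)/4 + y/4


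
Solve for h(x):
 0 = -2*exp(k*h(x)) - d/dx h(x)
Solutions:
 h(x) = Piecewise((log(1/(C1*k + 2*k*x))/k, Ne(k, 0)), (nan, True))
 h(x) = Piecewise((C1 - 2*x, Eq(k, 0)), (nan, True))


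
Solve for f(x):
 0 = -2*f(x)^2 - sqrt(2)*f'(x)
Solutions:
 f(x) = 1/(C1 + sqrt(2)*x)


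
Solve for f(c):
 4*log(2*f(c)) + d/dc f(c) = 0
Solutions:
 Integral(1/(log(_y) + log(2)), (_y, f(c)))/4 = C1 - c


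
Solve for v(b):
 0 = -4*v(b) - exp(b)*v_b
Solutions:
 v(b) = C1*exp(4*exp(-b))


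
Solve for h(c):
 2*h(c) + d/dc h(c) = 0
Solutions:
 h(c) = C1*exp(-2*c)


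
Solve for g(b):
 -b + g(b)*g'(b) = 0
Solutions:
 g(b) = -sqrt(C1 + b^2)
 g(b) = sqrt(C1 + b^2)


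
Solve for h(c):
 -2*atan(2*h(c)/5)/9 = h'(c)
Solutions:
 Integral(1/atan(2*_y/5), (_y, h(c))) = C1 - 2*c/9


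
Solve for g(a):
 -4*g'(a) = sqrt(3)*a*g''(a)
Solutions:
 g(a) = C1 + C2*a^(1 - 4*sqrt(3)/3)


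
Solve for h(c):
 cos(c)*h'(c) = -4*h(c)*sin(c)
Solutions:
 h(c) = C1*cos(c)^4


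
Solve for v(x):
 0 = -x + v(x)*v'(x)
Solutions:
 v(x) = -sqrt(C1 + x^2)
 v(x) = sqrt(C1 + x^2)


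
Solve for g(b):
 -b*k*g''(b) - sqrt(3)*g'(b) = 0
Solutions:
 g(b) = C1 + b^(((re(k) - sqrt(3))*re(k) + im(k)^2)/(re(k)^2 + im(k)^2))*(C2*sin(sqrt(3)*log(b)*Abs(im(k))/(re(k)^2 + im(k)^2)) + C3*cos(sqrt(3)*log(b)*im(k)/(re(k)^2 + im(k)^2)))


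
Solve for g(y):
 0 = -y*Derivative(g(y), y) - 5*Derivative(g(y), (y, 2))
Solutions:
 g(y) = C1 + C2*erf(sqrt(10)*y/10)


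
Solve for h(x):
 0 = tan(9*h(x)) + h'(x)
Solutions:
 h(x) = -asin(C1*exp(-9*x))/9 + pi/9
 h(x) = asin(C1*exp(-9*x))/9


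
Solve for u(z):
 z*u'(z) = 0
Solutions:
 u(z) = C1


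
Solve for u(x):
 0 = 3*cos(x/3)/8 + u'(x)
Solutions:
 u(x) = C1 - 9*sin(x/3)/8


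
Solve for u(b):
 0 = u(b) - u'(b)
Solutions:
 u(b) = C1*exp(b)


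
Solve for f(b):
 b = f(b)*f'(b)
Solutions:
 f(b) = -sqrt(C1 + b^2)
 f(b) = sqrt(C1 + b^2)


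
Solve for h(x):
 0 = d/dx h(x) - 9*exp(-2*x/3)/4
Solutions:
 h(x) = C1 - 27*exp(-2*x/3)/8


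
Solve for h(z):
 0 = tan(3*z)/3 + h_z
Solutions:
 h(z) = C1 + log(cos(3*z))/9


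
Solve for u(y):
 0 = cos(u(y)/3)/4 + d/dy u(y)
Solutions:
 y/4 - 3*log(sin(u(y)/3) - 1)/2 + 3*log(sin(u(y)/3) + 1)/2 = C1


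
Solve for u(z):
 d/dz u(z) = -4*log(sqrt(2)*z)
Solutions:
 u(z) = C1 - 4*z*log(z) - z*log(4) + 4*z


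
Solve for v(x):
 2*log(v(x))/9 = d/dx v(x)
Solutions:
 li(v(x)) = C1 + 2*x/9


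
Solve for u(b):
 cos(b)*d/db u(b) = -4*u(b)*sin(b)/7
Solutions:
 u(b) = C1*cos(b)^(4/7)


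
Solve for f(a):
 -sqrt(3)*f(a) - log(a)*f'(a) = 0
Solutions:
 f(a) = C1*exp(-sqrt(3)*li(a))


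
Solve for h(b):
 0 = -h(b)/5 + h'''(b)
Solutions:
 h(b) = C3*exp(5^(2/3)*b/5) + (C1*sin(sqrt(3)*5^(2/3)*b/10) + C2*cos(sqrt(3)*5^(2/3)*b/10))*exp(-5^(2/3)*b/10)


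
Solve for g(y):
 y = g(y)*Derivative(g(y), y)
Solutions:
 g(y) = -sqrt(C1 + y^2)
 g(y) = sqrt(C1 + y^2)


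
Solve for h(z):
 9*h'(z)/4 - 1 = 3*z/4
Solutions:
 h(z) = C1 + z^2/6 + 4*z/9


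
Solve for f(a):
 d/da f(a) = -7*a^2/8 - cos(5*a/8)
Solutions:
 f(a) = C1 - 7*a^3/24 - 8*sin(5*a/8)/5


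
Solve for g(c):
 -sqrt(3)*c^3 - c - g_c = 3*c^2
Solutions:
 g(c) = C1 - sqrt(3)*c^4/4 - c^3 - c^2/2


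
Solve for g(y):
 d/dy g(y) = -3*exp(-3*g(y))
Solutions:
 g(y) = log(C1 - 9*y)/3
 g(y) = log((-3^(1/3) - 3^(5/6)*I)*(C1 - 3*y)^(1/3)/2)
 g(y) = log((-3^(1/3) + 3^(5/6)*I)*(C1 - 3*y)^(1/3)/2)


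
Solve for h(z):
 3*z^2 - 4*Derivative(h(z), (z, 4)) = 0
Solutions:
 h(z) = C1 + C2*z + C3*z^2 + C4*z^3 + z^6/480


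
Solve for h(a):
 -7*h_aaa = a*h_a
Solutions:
 h(a) = C1 + Integral(C2*airyai(-7^(2/3)*a/7) + C3*airybi(-7^(2/3)*a/7), a)


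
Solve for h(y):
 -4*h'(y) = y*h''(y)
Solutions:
 h(y) = C1 + C2/y^3


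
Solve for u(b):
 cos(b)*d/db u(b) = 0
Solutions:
 u(b) = C1


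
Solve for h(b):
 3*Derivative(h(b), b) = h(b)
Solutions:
 h(b) = C1*exp(b/3)


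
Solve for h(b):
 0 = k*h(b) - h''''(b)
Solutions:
 h(b) = C1*exp(-b*k^(1/4)) + C2*exp(b*k^(1/4)) + C3*exp(-I*b*k^(1/4)) + C4*exp(I*b*k^(1/4))


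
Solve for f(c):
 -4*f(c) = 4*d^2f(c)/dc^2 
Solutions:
 f(c) = C1*sin(c) + C2*cos(c)


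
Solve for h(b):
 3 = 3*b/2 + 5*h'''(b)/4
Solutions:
 h(b) = C1 + C2*b + C3*b^2 - b^4/20 + 2*b^3/5


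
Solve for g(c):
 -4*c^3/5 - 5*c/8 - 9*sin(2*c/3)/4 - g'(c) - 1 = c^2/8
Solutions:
 g(c) = C1 - c^4/5 - c^3/24 - 5*c^2/16 - c + 27*cos(2*c/3)/8


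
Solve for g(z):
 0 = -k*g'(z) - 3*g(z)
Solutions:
 g(z) = C1*exp(-3*z/k)


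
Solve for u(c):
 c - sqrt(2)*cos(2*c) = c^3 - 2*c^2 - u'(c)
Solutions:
 u(c) = C1 + c^4/4 - 2*c^3/3 - c^2/2 + sqrt(2)*sin(2*c)/2


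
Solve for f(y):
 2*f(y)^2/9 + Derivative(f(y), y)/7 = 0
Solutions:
 f(y) = 9/(C1 + 14*y)


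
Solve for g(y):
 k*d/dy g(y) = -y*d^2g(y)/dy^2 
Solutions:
 g(y) = C1 + y^(1 - re(k))*(C2*sin(log(y)*Abs(im(k))) + C3*cos(log(y)*im(k)))


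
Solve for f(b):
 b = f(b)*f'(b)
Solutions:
 f(b) = -sqrt(C1 + b^2)
 f(b) = sqrt(C1 + b^2)


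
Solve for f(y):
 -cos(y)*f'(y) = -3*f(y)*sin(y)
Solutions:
 f(y) = C1/cos(y)^3


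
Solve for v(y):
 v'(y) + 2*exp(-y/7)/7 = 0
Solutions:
 v(y) = C1 + 2*exp(-y/7)


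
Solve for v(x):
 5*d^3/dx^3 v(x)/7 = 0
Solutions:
 v(x) = C1 + C2*x + C3*x^2


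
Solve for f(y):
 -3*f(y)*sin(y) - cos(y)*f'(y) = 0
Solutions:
 f(y) = C1*cos(y)^3


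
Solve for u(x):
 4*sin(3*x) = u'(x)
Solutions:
 u(x) = C1 - 4*cos(3*x)/3


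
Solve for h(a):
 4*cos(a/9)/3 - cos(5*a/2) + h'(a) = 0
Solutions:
 h(a) = C1 - 12*sin(a/9) + 2*sin(5*a/2)/5


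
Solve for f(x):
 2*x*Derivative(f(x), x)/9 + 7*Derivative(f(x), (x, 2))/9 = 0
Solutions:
 f(x) = C1 + C2*erf(sqrt(7)*x/7)


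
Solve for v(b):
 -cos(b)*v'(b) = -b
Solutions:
 v(b) = C1 + Integral(b/cos(b), b)


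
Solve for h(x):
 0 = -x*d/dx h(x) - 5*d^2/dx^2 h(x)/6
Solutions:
 h(x) = C1 + C2*erf(sqrt(15)*x/5)


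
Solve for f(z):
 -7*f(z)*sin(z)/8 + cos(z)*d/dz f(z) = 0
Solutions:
 f(z) = C1/cos(z)^(7/8)


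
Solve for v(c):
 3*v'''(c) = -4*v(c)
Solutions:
 v(c) = C3*exp(-6^(2/3)*c/3) + (C1*sin(2^(2/3)*3^(1/6)*c/2) + C2*cos(2^(2/3)*3^(1/6)*c/2))*exp(6^(2/3)*c/6)


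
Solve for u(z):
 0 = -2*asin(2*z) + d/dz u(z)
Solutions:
 u(z) = C1 + 2*z*asin(2*z) + sqrt(1 - 4*z^2)


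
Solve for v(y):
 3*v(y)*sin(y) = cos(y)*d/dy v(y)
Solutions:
 v(y) = C1/cos(y)^3


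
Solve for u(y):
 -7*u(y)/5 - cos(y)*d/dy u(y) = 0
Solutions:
 u(y) = C1*(sin(y) - 1)^(7/10)/(sin(y) + 1)^(7/10)


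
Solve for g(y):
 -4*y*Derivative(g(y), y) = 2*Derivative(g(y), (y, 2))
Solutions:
 g(y) = C1 + C2*erf(y)


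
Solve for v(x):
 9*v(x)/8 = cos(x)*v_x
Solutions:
 v(x) = C1*(sin(x) + 1)^(9/16)/(sin(x) - 1)^(9/16)


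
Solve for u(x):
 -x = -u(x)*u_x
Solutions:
 u(x) = -sqrt(C1 + x^2)
 u(x) = sqrt(C1 + x^2)


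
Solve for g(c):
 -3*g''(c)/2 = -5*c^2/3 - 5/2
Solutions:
 g(c) = C1 + C2*c + 5*c^4/54 + 5*c^2/6


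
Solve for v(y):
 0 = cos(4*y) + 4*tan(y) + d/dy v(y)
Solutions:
 v(y) = C1 + 4*log(cos(y)) - sin(4*y)/4


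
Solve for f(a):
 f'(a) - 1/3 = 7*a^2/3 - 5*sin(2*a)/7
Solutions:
 f(a) = C1 + 7*a^3/9 + a/3 + 5*cos(2*a)/14


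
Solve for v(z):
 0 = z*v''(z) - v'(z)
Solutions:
 v(z) = C1 + C2*z^2


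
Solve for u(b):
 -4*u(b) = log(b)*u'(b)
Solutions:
 u(b) = C1*exp(-4*li(b))


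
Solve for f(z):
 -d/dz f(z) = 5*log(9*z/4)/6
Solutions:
 f(z) = C1 - 5*z*log(z)/6 - 5*z*log(3)/3 + 5*z/6 + 5*z*log(2)/3


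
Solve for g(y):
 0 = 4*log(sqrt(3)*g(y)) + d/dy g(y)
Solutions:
 Integral(1/(2*log(_y) + log(3)), (_y, g(y)))/2 = C1 - y


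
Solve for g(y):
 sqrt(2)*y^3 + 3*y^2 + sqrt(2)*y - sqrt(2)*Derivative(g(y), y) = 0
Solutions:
 g(y) = C1 + y^4/4 + sqrt(2)*y^3/2 + y^2/2


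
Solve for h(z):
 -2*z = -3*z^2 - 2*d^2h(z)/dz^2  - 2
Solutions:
 h(z) = C1 + C2*z - z^4/8 + z^3/6 - z^2/2


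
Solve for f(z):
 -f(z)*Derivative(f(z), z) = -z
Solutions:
 f(z) = -sqrt(C1 + z^2)
 f(z) = sqrt(C1 + z^2)


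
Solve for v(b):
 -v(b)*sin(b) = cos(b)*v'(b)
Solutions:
 v(b) = C1*cos(b)


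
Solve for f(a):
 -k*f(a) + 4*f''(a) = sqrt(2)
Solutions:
 f(a) = C1*exp(-a*sqrt(k)/2) + C2*exp(a*sqrt(k)/2) - sqrt(2)/k


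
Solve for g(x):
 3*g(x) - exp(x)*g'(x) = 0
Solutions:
 g(x) = C1*exp(-3*exp(-x))


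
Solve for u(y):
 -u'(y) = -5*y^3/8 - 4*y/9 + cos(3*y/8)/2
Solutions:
 u(y) = C1 + 5*y^4/32 + 2*y^2/9 - 4*sin(3*y/8)/3


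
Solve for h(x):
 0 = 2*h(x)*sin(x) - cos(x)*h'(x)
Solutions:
 h(x) = C1/cos(x)^2


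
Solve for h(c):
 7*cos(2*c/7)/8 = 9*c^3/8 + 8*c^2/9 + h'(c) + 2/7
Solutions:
 h(c) = C1 - 9*c^4/32 - 8*c^3/27 - 2*c/7 + 49*sin(2*c/7)/16


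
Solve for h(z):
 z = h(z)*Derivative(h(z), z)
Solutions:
 h(z) = -sqrt(C1 + z^2)
 h(z) = sqrt(C1 + z^2)


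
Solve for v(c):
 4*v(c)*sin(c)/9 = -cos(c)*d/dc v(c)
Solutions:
 v(c) = C1*cos(c)^(4/9)


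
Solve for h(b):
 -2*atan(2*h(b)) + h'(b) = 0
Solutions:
 Integral(1/atan(2*_y), (_y, h(b))) = C1 + 2*b


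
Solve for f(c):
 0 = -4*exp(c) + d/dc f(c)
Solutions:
 f(c) = C1 + 4*exp(c)


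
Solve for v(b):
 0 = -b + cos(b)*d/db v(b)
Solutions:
 v(b) = C1 + Integral(b/cos(b), b)


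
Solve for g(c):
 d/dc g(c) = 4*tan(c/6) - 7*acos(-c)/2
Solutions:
 g(c) = C1 - 7*c*acos(-c)/2 - 7*sqrt(1 - c^2)/2 - 24*log(cos(c/6))


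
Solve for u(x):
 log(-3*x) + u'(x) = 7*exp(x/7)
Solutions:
 u(x) = C1 - x*log(-x) + x*(1 - log(3)) + 49*exp(x/7)


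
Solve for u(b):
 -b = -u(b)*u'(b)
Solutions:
 u(b) = -sqrt(C1 + b^2)
 u(b) = sqrt(C1 + b^2)


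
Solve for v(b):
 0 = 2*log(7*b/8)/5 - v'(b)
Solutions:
 v(b) = C1 + 2*b*log(b)/5 - 6*b*log(2)/5 - 2*b/5 + 2*b*log(7)/5


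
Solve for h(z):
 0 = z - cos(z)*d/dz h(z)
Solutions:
 h(z) = C1 + Integral(z/cos(z), z)


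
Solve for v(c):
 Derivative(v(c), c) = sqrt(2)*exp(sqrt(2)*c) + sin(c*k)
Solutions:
 v(c) = C1 + exp(sqrt(2)*c) - cos(c*k)/k


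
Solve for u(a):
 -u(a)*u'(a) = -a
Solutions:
 u(a) = -sqrt(C1 + a^2)
 u(a) = sqrt(C1 + a^2)


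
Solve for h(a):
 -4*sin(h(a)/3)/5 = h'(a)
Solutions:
 4*a/5 + 3*log(cos(h(a)/3) - 1)/2 - 3*log(cos(h(a)/3) + 1)/2 = C1


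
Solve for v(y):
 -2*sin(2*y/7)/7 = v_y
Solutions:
 v(y) = C1 + cos(2*y/7)


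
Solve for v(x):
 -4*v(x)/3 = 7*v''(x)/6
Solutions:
 v(x) = C1*sin(2*sqrt(14)*x/7) + C2*cos(2*sqrt(14)*x/7)


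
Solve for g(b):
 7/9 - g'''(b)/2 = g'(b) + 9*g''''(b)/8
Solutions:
 g(b) = C1 + C2*exp(b*(-8 + 8*2^(1/3)/(27*sqrt(6657) + 2203)^(1/3) + 2^(2/3)*(27*sqrt(6657) + 2203)^(1/3))/54)*sin(2^(1/3)*sqrt(3)*b*(-2^(1/3)*(27*sqrt(6657) + 2203)^(1/3) + 8/(27*sqrt(6657) + 2203)^(1/3))/54) + C3*exp(b*(-8 + 8*2^(1/3)/(27*sqrt(6657) + 2203)^(1/3) + 2^(2/3)*(27*sqrt(6657) + 2203)^(1/3))/54)*cos(2^(1/3)*sqrt(3)*b*(-2^(1/3)*(27*sqrt(6657) + 2203)^(1/3) + 8/(27*sqrt(6657) + 2203)^(1/3))/54) + C4*exp(-b*(8*2^(1/3)/(27*sqrt(6657) + 2203)^(1/3) + 4 + 2^(2/3)*(27*sqrt(6657) + 2203)^(1/3))/27) + 7*b/9


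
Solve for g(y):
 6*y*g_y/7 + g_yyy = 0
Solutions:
 g(y) = C1 + Integral(C2*airyai(-6^(1/3)*7^(2/3)*y/7) + C3*airybi(-6^(1/3)*7^(2/3)*y/7), y)


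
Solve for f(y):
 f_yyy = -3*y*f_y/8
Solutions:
 f(y) = C1 + Integral(C2*airyai(-3^(1/3)*y/2) + C3*airybi(-3^(1/3)*y/2), y)


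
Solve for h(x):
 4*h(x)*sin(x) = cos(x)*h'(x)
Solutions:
 h(x) = C1/cos(x)^4


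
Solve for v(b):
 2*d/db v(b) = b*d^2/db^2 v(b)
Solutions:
 v(b) = C1 + C2*b^3


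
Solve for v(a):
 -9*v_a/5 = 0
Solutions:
 v(a) = C1


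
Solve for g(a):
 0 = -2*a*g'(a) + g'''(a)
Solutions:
 g(a) = C1 + Integral(C2*airyai(2^(1/3)*a) + C3*airybi(2^(1/3)*a), a)


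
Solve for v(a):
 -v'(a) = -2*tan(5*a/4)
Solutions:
 v(a) = C1 - 8*log(cos(5*a/4))/5


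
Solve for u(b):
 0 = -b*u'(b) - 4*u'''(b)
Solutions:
 u(b) = C1 + Integral(C2*airyai(-2^(1/3)*b/2) + C3*airybi(-2^(1/3)*b/2), b)


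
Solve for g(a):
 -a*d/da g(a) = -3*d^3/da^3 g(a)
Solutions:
 g(a) = C1 + Integral(C2*airyai(3^(2/3)*a/3) + C3*airybi(3^(2/3)*a/3), a)


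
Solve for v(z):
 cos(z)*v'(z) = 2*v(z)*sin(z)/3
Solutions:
 v(z) = C1/cos(z)^(2/3)


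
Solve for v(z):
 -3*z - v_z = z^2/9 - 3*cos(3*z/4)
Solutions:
 v(z) = C1 - z^3/27 - 3*z^2/2 + 4*sin(3*z/4)


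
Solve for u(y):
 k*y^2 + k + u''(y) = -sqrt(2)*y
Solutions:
 u(y) = C1 + C2*y - k*y^4/12 - k*y^2/2 - sqrt(2)*y^3/6


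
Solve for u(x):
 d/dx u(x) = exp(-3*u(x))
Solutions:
 u(x) = log(C1 + 3*x)/3
 u(x) = log((-3^(1/3) - 3^(5/6)*I)*(C1 + x)^(1/3)/2)
 u(x) = log((-3^(1/3) + 3^(5/6)*I)*(C1 + x)^(1/3)/2)


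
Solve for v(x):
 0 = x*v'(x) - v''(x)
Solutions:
 v(x) = C1 + C2*erfi(sqrt(2)*x/2)


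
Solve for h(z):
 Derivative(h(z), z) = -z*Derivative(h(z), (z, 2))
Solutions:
 h(z) = C1 + C2*log(z)


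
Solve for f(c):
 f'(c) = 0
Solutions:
 f(c) = C1


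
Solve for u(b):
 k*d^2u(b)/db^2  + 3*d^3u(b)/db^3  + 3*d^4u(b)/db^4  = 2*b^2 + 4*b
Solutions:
 u(b) = C1 + C2*b + C3*exp(b*(sqrt(3)*sqrt(3 - 4*k) - 3)/6) + C4*exp(-b*(sqrt(3)*sqrt(3 - 4*k) + 3)/6) + b^4/(6*k) + b^3*(2/3 - 2/k)/k + 6*b^2*(-2 + 3/k)/k^2


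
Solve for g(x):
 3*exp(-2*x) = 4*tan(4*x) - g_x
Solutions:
 g(x) = C1 + log(tan(4*x)^2 + 1)/2 + 3*exp(-2*x)/2


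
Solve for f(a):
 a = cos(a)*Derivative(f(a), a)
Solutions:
 f(a) = C1 + Integral(a/cos(a), a)


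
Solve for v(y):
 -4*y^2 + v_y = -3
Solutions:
 v(y) = C1 + 4*y^3/3 - 3*y


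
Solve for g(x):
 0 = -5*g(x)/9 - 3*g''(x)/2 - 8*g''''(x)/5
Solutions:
 g(x) = (C1*sin(sqrt(15)*2^(1/4)*x*cos(atan(sqrt(47)/9)/2)/6) + C2*cos(sqrt(15)*2^(1/4)*x*cos(atan(sqrt(47)/9)/2)/6))*exp(-sqrt(15)*2^(1/4)*x*sin(atan(sqrt(47)/9)/2)/6) + (C3*sin(sqrt(15)*2^(1/4)*x*cos(atan(sqrt(47)/9)/2)/6) + C4*cos(sqrt(15)*2^(1/4)*x*cos(atan(sqrt(47)/9)/2)/6))*exp(sqrt(15)*2^(1/4)*x*sin(atan(sqrt(47)/9)/2)/6)


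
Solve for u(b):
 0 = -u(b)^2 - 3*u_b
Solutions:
 u(b) = 3/(C1 + b)


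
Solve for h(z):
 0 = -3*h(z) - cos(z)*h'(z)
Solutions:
 h(z) = C1*(sin(z) - 1)^(3/2)/(sin(z) + 1)^(3/2)


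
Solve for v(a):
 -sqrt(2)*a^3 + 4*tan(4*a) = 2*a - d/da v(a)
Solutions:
 v(a) = C1 + sqrt(2)*a^4/4 + a^2 + log(cos(4*a))


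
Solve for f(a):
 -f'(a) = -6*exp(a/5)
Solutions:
 f(a) = C1 + 30*exp(a/5)


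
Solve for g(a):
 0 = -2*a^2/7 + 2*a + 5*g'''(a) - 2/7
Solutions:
 g(a) = C1 + C2*a + C3*a^2 + a^5/1050 - a^4/60 + a^3/105


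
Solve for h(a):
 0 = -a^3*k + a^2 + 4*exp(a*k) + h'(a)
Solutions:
 h(a) = C1 + a^4*k/4 - a^3/3 - 4*exp(a*k)/k


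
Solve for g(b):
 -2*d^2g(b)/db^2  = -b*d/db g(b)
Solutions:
 g(b) = C1 + C2*erfi(b/2)


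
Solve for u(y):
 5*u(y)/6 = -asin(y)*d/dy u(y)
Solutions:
 u(y) = C1*exp(-5*Integral(1/asin(y), y)/6)


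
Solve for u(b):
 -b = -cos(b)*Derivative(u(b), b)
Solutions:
 u(b) = C1 + Integral(b/cos(b), b)


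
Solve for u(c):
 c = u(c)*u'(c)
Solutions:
 u(c) = -sqrt(C1 + c^2)
 u(c) = sqrt(C1 + c^2)


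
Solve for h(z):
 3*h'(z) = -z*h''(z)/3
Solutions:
 h(z) = C1 + C2/z^8


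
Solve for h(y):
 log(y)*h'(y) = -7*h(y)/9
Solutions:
 h(y) = C1*exp(-7*li(y)/9)


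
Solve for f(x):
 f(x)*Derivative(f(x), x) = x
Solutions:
 f(x) = -sqrt(C1 + x^2)
 f(x) = sqrt(C1 + x^2)


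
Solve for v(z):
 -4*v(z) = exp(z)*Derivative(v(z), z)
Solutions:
 v(z) = C1*exp(4*exp(-z))


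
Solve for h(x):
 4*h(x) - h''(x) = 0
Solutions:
 h(x) = C1*exp(-2*x) + C2*exp(2*x)


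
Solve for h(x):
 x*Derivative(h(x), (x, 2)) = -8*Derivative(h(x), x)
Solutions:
 h(x) = C1 + C2/x^7


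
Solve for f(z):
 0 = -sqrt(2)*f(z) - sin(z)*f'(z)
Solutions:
 f(z) = C1*(cos(z) + 1)^(sqrt(2)/2)/(cos(z) - 1)^(sqrt(2)/2)


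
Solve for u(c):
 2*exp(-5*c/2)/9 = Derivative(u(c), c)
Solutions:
 u(c) = C1 - 4*exp(-5*c/2)/45


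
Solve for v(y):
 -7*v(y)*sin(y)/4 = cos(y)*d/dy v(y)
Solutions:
 v(y) = C1*cos(y)^(7/4)


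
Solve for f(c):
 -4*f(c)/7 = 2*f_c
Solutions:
 f(c) = C1*exp(-2*c/7)


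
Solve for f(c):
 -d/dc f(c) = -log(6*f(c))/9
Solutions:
 -9*Integral(1/(log(_y) + log(6)), (_y, f(c))) = C1 - c


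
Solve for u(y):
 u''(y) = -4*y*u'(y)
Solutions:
 u(y) = C1 + C2*erf(sqrt(2)*y)


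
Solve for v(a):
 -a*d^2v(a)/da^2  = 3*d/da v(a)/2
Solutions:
 v(a) = C1 + C2/sqrt(a)


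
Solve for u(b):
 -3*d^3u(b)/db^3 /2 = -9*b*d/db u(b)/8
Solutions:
 u(b) = C1 + Integral(C2*airyai(6^(1/3)*b/2) + C3*airybi(6^(1/3)*b/2), b)


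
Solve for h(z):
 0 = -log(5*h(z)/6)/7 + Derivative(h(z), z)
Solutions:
 -7*Integral(1/(log(_y) - log(6) + log(5)), (_y, h(z))) = C1 - z


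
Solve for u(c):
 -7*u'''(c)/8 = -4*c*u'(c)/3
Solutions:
 u(c) = C1 + Integral(C2*airyai(2*42^(2/3)*c/21) + C3*airybi(2*42^(2/3)*c/21), c)


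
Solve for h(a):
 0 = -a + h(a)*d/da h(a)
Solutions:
 h(a) = -sqrt(C1 + a^2)
 h(a) = sqrt(C1 + a^2)


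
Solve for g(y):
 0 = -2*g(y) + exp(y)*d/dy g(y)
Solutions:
 g(y) = C1*exp(-2*exp(-y))


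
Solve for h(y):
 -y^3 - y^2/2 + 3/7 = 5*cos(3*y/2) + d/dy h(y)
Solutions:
 h(y) = C1 - y^4/4 - y^3/6 + 3*y/7 - 10*sin(3*y/2)/3


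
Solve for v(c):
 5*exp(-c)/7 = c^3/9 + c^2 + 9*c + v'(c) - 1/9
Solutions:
 v(c) = C1 - c^4/36 - c^3/3 - 9*c^2/2 + c/9 - 5*exp(-c)/7


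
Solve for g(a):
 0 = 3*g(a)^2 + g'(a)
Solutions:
 g(a) = 1/(C1 + 3*a)


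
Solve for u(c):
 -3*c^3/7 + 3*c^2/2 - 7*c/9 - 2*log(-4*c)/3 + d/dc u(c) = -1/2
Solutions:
 u(c) = C1 + 3*c^4/28 - c^3/2 + 7*c^2/18 + 2*c*log(-c)/3 + c*(-7 + 8*log(2))/6


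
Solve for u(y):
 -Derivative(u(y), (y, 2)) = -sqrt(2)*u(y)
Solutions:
 u(y) = C1*exp(-2^(1/4)*y) + C2*exp(2^(1/4)*y)


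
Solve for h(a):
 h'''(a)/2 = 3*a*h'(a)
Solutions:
 h(a) = C1 + Integral(C2*airyai(6^(1/3)*a) + C3*airybi(6^(1/3)*a), a)


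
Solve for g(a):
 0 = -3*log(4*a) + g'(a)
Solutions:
 g(a) = C1 + 3*a*log(a) - 3*a + a*log(64)


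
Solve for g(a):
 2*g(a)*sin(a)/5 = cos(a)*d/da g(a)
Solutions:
 g(a) = C1/cos(a)^(2/5)


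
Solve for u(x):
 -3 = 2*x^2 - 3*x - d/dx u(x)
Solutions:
 u(x) = C1 + 2*x^3/3 - 3*x^2/2 + 3*x


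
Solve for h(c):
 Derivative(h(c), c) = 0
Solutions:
 h(c) = C1


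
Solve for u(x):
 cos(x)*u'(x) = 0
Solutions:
 u(x) = C1


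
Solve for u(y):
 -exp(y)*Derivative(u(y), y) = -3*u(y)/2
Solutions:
 u(y) = C1*exp(-3*exp(-y)/2)


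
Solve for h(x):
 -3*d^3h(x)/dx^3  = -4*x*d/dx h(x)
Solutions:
 h(x) = C1 + Integral(C2*airyai(6^(2/3)*x/3) + C3*airybi(6^(2/3)*x/3), x)


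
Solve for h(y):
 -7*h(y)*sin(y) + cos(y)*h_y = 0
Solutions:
 h(y) = C1/cos(y)^7


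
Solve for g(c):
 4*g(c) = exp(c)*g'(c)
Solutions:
 g(c) = C1*exp(-4*exp(-c))


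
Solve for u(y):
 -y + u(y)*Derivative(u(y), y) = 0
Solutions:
 u(y) = -sqrt(C1 + y^2)
 u(y) = sqrt(C1 + y^2)


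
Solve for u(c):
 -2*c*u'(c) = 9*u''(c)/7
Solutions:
 u(c) = C1 + C2*erf(sqrt(7)*c/3)


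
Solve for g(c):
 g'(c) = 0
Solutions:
 g(c) = C1


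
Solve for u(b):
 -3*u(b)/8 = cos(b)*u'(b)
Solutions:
 u(b) = C1*(sin(b) - 1)^(3/16)/(sin(b) + 1)^(3/16)


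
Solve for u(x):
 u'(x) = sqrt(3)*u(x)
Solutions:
 u(x) = C1*exp(sqrt(3)*x)


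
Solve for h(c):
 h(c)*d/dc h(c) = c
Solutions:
 h(c) = -sqrt(C1 + c^2)
 h(c) = sqrt(C1 + c^2)


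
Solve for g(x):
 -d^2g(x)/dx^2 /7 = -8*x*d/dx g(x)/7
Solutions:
 g(x) = C1 + C2*erfi(2*x)


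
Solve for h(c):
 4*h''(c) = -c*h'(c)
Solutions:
 h(c) = C1 + C2*erf(sqrt(2)*c/4)


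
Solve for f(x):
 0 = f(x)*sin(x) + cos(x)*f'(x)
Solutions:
 f(x) = C1*cos(x)


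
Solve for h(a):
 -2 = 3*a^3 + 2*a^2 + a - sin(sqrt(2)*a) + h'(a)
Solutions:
 h(a) = C1 - 3*a^4/4 - 2*a^3/3 - a^2/2 - 2*a - sqrt(2)*cos(sqrt(2)*a)/2


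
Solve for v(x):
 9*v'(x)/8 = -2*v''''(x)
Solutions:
 v(x) = C1 + C4*exp(-6^(2/3)*x/4) + (C2*sin(3*2^(2/3)*3^(1/6)*x/8) + C3*cos(3*2^(2/3)*3^(1/6)*x/8))*exp(6^(2/3)*x/8)


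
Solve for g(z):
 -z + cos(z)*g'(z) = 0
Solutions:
 g(z) = C1 + Integral(z/cos(z), z)


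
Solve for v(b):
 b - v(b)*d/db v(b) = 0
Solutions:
 v(b) = -sqrt(C1 + b^2)
 v(b) = sqrt(C1 + b^2)


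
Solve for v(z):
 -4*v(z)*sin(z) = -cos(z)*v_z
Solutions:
 v(z) = C1/cos(z)^4


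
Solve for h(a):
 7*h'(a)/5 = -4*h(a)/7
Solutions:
 h(a) = C1*exp(-20*a/49)


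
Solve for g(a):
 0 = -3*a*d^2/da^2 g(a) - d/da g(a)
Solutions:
 g(a) = C1 + C2*a^(2/3)


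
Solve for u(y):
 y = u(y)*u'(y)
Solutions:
 u(y) = -sqrt(C1 + y^2)
 u(y) = sqrt(C1 + y^2)


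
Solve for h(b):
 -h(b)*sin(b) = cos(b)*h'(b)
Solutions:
 h(b) = C1*cos(b)


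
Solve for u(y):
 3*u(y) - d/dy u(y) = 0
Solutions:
 u(y) = C1*exp(3*y)


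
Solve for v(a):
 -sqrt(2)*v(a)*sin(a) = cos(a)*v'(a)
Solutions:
 v(a) = C1*cos(a)^(sqrt(2))


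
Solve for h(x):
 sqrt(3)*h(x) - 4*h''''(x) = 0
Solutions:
 h(x) = C1*exp(-sqrt(2)*3^(1/8)*x/2) + C2*exp(sqrt(2)*3^(1/8)*x/2) + C3*sin(sqrt(2)*3^(1/8)*x/2) + C4*cos(sqrt(2)*3^(1/8)*x/2)


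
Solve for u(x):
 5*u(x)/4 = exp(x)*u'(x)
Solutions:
 u(x) = C1*exp(-5*exp(-x)/4)


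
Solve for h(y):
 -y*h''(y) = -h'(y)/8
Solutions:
 h(y) = C1 + C2*y^(9/8)


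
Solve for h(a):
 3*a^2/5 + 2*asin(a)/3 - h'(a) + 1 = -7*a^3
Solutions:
 h(a) = C1 + 7*a^4/4 + a^3/5 + 2*a*asin(a)/3 + a + 2*sqrt(1 - a^2)/3


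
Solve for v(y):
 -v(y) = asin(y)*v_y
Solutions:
 v(y) = C1*exp(-Integral(1/asin(y), y))


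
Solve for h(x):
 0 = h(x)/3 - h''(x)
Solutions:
 h(x) = C1*exp(-sqrt(3)*x/3) + C2*exp(sqrt(3)*x/3)


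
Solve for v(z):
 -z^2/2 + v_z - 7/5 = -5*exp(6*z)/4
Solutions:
 v(z) = C1 + z^3/6 + 7*z/5 - 5*exp(6*z)/24


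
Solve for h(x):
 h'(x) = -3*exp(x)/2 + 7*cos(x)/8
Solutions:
 h(x) = C1 - 3*exp(x)/2 + 7*sin(x)/8


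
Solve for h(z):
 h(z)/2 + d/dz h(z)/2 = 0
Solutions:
 h(z) = C1*exp(-z)


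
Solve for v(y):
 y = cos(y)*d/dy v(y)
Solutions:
 v(y) = C1 + Integral(y/cos(y), y)


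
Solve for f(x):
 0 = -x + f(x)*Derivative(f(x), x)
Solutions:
 f(x) = -sqrt(C1 + x^2)
 f(x) = sqrt(C1 + x^2)


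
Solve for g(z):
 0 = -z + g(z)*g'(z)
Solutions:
 g(z) = -sqrt(C1 + z^2)
 g(z) = sqrt(C1 + z^2)


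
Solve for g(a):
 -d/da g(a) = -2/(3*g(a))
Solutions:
 g(a) = -sqrt(C1 + 12*a)/3
 g(a) = sqrt(C1 + 12*a)/3


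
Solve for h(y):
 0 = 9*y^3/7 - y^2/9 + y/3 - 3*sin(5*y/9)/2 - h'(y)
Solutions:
 h(y) = C1 + 9*y^4/28 - y^3/27 + y^2/6 + 27*cos(5*y/9)/10


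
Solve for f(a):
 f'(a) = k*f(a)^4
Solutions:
 f(a) = (-1/(C1 + 3*a*k))^(1/3)
 f(a) = (-1/(C1 + a*k))^(1/3)*(-3^(2/3) - 3*3^(1/6)*I)/6
 f(a) = (-1/(C1 + a*k))^(1/3)*(-3^(2/3) + 3*3^(1/6)*I)/6


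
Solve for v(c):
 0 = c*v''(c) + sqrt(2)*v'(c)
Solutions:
 v(c) = C1 + C2*c^(1 - sqrt(2))


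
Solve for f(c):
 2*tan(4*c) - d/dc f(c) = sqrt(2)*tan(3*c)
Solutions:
 f(c) = C1 + sqrt(2)*log(cos(3*c))/3 - log(cos(4*c))/2


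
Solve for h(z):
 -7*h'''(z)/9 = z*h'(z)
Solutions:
 h(z) = C1 + Integral(C2*airyai(-21^(2/3)*z/7) + C3*airybi(-21^(2/3)*z/7), z)


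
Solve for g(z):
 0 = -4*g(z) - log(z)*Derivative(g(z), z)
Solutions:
 g(z) = C1*exp(-4*li(z))


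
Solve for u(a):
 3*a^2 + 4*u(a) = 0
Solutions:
 u(a) = -3*a^2/4


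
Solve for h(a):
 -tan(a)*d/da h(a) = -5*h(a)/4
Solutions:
 h(a) = C1*sin(a)^(5/4)


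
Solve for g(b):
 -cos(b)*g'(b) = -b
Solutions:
 g(b) = C1 + Integral(b/cos(b), b)


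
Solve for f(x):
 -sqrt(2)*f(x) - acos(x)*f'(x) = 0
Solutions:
 f(x) = C1*exp(-sqrt(2)*Integral(1/acos(x), x))


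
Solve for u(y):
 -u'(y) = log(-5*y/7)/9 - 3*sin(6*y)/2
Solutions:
 u(y) = C1 - y*log(-y)/9 - y*log(5)/9 + y/9 + y*log(7)/9 - cos(6*y)/4


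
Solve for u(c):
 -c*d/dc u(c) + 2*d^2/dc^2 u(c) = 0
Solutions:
 u(c) = C1 + C2*erfi(c/2)


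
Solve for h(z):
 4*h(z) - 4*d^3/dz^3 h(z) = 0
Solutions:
 h(z) = C3*exp(z) + (C1*sin(sqrt(3)*z/2) + C2*cos(sqrt(3)*z/2))*exp(-z/2)


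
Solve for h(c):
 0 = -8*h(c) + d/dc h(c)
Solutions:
 h(c) = C1*exp(8*c)


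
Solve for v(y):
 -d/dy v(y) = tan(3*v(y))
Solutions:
 v(y) = -asin(C1*exp(-3*y))/3 + pi/3
 v(y) = asin(C1*exp(-3*y))/3


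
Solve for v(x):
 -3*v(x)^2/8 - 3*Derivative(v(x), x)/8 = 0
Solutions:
 v(x) = 1/(C1 + x)


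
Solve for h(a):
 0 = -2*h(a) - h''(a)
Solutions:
 h(a) = C1*sin(sqrt(2)*a) + C2*cos(sqrt(2)*a)


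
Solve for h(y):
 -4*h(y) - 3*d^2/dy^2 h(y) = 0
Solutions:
 h(y) = C1*sin(2*sqrt(3)*y/3) + C2*cos(2*sqrt(3)*y/3)


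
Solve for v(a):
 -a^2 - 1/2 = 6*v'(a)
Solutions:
 v(a) = C1 - a^3/18 - a/12


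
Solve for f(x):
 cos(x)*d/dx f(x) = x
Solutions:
 f(x) = C1 + Integral(x/cos(x), x)


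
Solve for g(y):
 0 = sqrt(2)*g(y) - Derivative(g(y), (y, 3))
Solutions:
 g(y) = C3*exp(2^(1/6)*y) + (C1*sin(2^(1/6)*sqrt(3)*y/2) + C2*cos(2^(1/6)*sqrt(3)*y/2))*exp(-2^(1/6)*y/2)


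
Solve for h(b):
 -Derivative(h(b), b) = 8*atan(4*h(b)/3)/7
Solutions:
 Integral(1/atan(4*_y/3), (_y, h(b))) = C1 - 8*b/7


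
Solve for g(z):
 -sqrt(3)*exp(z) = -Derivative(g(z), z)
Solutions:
 g(z) = C1 + sqrt(3)*exp(z)


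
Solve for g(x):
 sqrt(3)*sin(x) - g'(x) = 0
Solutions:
 g(x) = C1 - sqrt(3)*cos(x)


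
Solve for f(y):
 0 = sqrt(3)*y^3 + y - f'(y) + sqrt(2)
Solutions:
 f(y) = C1 + sqrt(3)*y^4/4 + y^2/2 + sqrt(2)*y


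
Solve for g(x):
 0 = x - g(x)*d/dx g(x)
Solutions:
 g(x) = -sqrt(C1 + x^2)
 g(x) = sqrt(C1 + x^2)


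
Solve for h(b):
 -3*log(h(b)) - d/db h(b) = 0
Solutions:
 li(h(b)) = C1 - 3*b


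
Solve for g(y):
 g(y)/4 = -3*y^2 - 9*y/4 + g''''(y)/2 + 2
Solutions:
 g(y) = C1*exp(-2^(3/4)*y/2) + C2*exp(2^(3/4)*y/2) + C3*sin(2^(3/4)*y/2) + C4*cos(2^(3/4)*y/2) - 12*y^2 - 9*y + 8


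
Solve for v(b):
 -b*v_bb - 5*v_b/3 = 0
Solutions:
 v(b) = C1 + C2/b^(2/3)


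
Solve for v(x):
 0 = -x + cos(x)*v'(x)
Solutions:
 v(x) = C1 + Integral(x/cos(x), x)


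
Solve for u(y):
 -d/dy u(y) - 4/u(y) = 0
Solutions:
 u(y) = -sqrt(C1 - 8*y)
 u(y) = sqrt(C1 - 8*y)
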